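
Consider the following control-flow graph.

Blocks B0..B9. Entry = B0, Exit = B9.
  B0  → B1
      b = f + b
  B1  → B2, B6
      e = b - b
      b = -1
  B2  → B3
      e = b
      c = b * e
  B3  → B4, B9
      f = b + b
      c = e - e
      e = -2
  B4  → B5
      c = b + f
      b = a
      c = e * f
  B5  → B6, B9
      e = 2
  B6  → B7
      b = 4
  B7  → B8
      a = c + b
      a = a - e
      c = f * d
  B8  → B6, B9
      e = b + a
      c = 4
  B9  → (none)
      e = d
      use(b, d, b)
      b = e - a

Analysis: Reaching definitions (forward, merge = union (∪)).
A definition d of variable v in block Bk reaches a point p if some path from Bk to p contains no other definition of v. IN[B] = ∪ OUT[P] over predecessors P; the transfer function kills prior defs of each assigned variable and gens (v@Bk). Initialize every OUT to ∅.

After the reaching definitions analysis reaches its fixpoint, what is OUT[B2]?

Fixpoint table:
  B0: | IN={} | OUT={b@B0}
  B1: | IN={b@B0} | OUT={b@B1, e@B1}
  B2: | IN={b@B1, e@B1} | OUT={b@B1, c@B2, e@B2}
  B3: | IN={b@B1, c@B2, e@B2} | OUT={b@B1, c@B3, e@B3, f@B3}
  B4: | IN={b@B1, c@B3, e@B3, f@B3} | OUT={b@B4, c@B4, e@B3, f@B3}
  B5: | IN={b@B4, c@B4, e@B3, f@B3} | OUT={b@B4, c@B4, e@B5, f@B3}
  B6: | IN={a@B7, b@B1, b@B4, b@B6, c@B4, c@B8, e@B1, e@B5, e@B8, f@B3} | OUT={a@B7, b@B6, c@B4, c@B8, e@B1, e@B5, e@B8, f@B3}
  B7: | IN={a@B7, b@B6, c@B4, c@B8, e@B1, e@B5, e@B8, f@B3} | OUT={a@B7, b@B6, c@B7, e@B1, e@B5, e@B8, f@B3}
  B8: | IN={a@B7, b@B6, c@B7, e@B1, e@B5, e@B8, f@B3} | OUT={a@B7, b@B6, c@B8, e@B8, f@B3}
  B9: | IN={a@B7, b@B1, b@B4, b@B6, c@B3, c@B4, c@B8, e@B3, e@B5, e@B8, f@B3} | OUT={a@B7, b@B9, c@B3, c@B4, c@B8, e@B9, f@B3}

Merge at B2: IN[B2] = OUT[B1] = {b@B1, e@B1}
Applying B2's transfer function to that IN value gives OUT[B2] (row B2 above).

Answer: {b@B1, c@B2, e@B2}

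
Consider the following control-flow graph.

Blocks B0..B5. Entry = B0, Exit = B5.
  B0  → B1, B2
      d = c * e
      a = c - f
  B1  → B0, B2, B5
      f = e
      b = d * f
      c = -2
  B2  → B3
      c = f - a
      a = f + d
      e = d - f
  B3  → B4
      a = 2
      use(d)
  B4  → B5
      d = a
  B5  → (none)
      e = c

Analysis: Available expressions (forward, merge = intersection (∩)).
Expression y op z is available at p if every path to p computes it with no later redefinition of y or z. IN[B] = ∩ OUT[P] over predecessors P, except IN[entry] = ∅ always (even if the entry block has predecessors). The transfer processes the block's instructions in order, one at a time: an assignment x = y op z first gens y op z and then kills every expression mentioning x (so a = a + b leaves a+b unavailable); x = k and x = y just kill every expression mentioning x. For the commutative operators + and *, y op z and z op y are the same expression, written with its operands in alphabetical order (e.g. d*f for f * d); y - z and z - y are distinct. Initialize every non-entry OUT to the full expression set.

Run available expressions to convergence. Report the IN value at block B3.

Fixpoint table:
  B0:  IN={}  OUT={c*e, c-f}
  B1:  IN={c*e, c-f}  OUT={d*f}
  B2:  IN={}  OUT={d+f, d-f}
  B3:  IN={d+f, d-f}  OUT={d+f, d-f}
  B4:  IN={d+f, d-f}  OUT={}
  B5:  IN={}  OUT={}

Merge at B3: IN[B3] = OUT[B2] = {d+f, d-f}

Answer: {d+f, d-f}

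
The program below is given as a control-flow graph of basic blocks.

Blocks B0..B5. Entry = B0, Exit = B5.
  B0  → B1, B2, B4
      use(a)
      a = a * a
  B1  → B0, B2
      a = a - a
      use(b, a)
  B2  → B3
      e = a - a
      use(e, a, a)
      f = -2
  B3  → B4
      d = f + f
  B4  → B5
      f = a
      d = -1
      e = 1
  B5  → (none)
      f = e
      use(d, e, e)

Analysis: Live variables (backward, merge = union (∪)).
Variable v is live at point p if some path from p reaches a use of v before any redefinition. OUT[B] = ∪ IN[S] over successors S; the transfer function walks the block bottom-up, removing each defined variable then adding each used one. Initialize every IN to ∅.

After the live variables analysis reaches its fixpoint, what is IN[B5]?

Converged values:
  B0:   IN={a, b}   OUT={a, b}
  B1:   IN={a, b}   OUT={a, b}
  B2:   IN={a}   OUT={a, f}
  B3:   IN={a, f}   OUT={a}
  B4:   IN={a}   OUT={d, e}
  B5:   IN={d, e}   OUT={}

B5 is the boundary node: OUT[B5] = {}
Applying B5's transfer function to that OUT value gives IN[B5] (row B5 above).

Answer: {d, e}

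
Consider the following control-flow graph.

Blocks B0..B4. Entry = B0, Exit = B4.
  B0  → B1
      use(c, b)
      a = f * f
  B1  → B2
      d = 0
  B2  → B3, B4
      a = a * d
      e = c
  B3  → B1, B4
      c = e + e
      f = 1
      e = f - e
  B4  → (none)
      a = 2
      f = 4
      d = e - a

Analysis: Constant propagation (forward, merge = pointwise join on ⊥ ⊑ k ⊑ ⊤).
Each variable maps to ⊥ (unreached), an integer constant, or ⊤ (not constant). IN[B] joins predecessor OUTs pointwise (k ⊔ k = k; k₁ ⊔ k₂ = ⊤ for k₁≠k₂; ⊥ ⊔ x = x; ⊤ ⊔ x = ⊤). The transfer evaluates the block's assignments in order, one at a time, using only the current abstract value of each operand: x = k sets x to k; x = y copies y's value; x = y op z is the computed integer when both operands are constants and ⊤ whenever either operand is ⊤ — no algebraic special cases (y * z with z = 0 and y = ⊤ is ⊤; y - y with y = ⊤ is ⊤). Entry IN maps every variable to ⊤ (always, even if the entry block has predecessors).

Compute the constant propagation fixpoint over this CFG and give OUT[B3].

Per-block solution:
  B0: | IN=(all ⊤) | OUT=(all ⊤)
  B1: | IN=(all ⊤) | OUT={d:0; rest ⊤}
  B2: | IN={d:0; rest ⊤} | OUT={d:0; rest ⊤}
  B3: | IN={d:0; rest ⊤} | OUT={d:0, f:1; rest ⊤}
  B4: | IN={d:0; rest ⊤} | OUT={a:2, f:4; rest ⊤}

Merge at B3: IN[B3] = OUT[B2] = {a: ⊤, b: ⊤, c: ⊤, d: 0, e: ⊤, f: ⊤}
Applying B3's transfer function to that IN value gives OUT[B3] (row B3 above).

Answer: {a: ⊤, b: ⊤, c: ⊤, d: 0, e: ⊤, f: 1}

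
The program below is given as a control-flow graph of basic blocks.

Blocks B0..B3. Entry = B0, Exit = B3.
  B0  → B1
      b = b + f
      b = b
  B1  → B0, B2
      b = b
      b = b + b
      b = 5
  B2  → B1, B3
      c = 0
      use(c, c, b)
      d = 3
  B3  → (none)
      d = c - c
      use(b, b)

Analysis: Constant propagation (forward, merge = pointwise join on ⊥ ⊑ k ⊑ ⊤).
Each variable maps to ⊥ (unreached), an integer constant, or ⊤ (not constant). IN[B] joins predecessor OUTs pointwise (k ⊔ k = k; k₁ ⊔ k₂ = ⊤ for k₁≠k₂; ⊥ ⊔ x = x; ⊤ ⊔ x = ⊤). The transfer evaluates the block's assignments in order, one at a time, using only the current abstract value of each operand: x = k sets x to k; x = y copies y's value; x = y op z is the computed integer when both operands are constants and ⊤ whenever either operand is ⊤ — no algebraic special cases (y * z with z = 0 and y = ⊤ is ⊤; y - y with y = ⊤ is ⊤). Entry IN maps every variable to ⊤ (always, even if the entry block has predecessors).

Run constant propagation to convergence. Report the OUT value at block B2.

Fixpoint table:
  B0:  IN=(all ⊤)  OUT=(all ⊤)
  B1:  IN=(all ⊤)  OUT={b:5; rest ⊤}
  B2:  IN={b:5; rest ⊤}  OUT={b:5, c:0, d:3; rest ⊤}
  B3:  IN={b:5, c:0, d:3; rest ⊤}  OUT={b:5, c:0, d:0; rest ⊤}

Merge at B2: IN[B2] = OUT[B1] = {a: ⊤, b: 5, c: ⊤, d: ⊤, e: ⊤, f: ⊤}
Applying B2's transfer function to that IN value gives OUT[B2] (row B2 above).

Answer: {a: ⊤, b: 5, c: 0, d: 3, e: ⊤, f: ⊤}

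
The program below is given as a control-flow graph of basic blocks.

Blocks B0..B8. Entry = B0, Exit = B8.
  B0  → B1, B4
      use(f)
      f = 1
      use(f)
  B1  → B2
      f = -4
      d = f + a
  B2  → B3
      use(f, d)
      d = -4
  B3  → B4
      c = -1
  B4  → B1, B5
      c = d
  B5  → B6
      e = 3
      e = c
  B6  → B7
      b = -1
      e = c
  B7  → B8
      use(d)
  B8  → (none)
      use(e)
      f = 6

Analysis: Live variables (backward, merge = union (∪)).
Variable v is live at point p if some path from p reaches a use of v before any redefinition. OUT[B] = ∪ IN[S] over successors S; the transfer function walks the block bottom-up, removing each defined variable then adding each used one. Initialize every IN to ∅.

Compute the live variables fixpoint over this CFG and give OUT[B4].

Per-block solution:
  B0:  IN={a, d, f}  OUT={a, d}
  B1:  IN={a}  OUT={a, d, f}
  B2:  IN={a, d, f}  OUT={a, d}
  B3:  IN={a, d}  OUT={a, d}
  B4:  IN={a, d}  OUT={a, c, d}
  B5:  IN={c, d}  OUT={c, d}
  B6:  IN={c, d}  OUT={d, e}
  B7:  IN={d, e}  OUT={e}
  B8:  IN={e}  OUT={}

Merge at B4: OUT[B4] = IN[B1] ⊔ IN[B5] = {a, c, d}

Answer: {a, c, d}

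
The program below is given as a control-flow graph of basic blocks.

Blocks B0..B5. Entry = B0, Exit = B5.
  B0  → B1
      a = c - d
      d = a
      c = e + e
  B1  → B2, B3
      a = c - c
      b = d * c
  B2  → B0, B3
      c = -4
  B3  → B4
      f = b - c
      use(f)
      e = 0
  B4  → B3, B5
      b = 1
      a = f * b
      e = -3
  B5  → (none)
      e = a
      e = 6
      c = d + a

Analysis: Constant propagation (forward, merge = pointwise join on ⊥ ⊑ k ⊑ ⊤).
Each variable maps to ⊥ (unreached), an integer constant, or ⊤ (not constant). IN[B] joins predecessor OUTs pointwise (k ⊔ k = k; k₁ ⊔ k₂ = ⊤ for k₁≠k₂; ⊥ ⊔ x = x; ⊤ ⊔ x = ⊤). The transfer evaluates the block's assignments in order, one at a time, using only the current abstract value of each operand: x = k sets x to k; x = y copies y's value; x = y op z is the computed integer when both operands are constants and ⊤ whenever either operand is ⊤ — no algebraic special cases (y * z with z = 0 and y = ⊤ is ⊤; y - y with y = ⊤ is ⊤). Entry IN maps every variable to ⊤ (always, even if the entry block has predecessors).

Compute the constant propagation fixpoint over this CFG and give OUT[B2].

Answer: {a: ⊤, b: ⊤, c: -4, d: ⊤, e: ⊤, f: ⊤}

Derivation:
Fixpoint table:
  B0: | IN=(all ⊤) | OUT=(all ⊤)
  B1: | IN=(all ⊤) | OUT=(all ⊤)
  B2: | IN=(all ⊤) | OUT={c:-4; rest ⊤}
  B3: | IN=(all ⊤) | OUT={e:0; rest ⊤}
  B4: | IN={e:0; rest ⊤} | OUT={b:1, e:-3; rest ⊤}
  B5: | IN={b:1, e:-3; rest ⊤} | OUT={b:1, e:6; rest ⊤}

Merge at B2: IN[B2] = OUT[B1] = {a: ⊤, b: ⊤, c: ⊤, d: ⊤, e: ⊤, f: ⊤}
Applying B2's transfer function to that IN value gives OUT[B2] (row B2 above).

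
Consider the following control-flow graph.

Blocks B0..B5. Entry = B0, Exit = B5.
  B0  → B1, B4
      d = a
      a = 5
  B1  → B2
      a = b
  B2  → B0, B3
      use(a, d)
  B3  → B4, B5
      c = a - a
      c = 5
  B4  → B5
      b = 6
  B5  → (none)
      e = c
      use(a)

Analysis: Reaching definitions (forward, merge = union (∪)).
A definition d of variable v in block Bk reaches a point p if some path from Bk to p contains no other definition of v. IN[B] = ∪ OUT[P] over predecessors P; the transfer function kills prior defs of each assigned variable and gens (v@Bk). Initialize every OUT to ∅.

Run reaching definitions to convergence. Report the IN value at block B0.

Per-block solution:
  B0:   IN={a@B1, d@B0}   OUT={a@B0, d@B0}
  B1:   IN={a@B0, d@B0}   OUT={a@B1, d@B0}
  B2:   IN={a@B1, d@B0}   OUT={a@B1, d@B0}
  B3:   IN={a@B1, d@B0}   OUT={a@B1, c@B3, d@B0}
  B4:   IN={a@B0, a@B1, c@B3, d@B0}   OUT={a@B0, a@B1, b@B4, c@B3, d@B0}
  B5:   IN={a@B0, a@B1, b@B4, c@B3, d@B0}   OUT={a@B0, a@B1, b@B4, c@B3, d@B0, e@B5}

Merge at B0 (entry node, so the boundary value {} is joined with the incoming edge(s)): IN[B0] = {} ⊔ OUT[B2] = {a@B1, d@B0}

Answer: {a@B1, d@B0}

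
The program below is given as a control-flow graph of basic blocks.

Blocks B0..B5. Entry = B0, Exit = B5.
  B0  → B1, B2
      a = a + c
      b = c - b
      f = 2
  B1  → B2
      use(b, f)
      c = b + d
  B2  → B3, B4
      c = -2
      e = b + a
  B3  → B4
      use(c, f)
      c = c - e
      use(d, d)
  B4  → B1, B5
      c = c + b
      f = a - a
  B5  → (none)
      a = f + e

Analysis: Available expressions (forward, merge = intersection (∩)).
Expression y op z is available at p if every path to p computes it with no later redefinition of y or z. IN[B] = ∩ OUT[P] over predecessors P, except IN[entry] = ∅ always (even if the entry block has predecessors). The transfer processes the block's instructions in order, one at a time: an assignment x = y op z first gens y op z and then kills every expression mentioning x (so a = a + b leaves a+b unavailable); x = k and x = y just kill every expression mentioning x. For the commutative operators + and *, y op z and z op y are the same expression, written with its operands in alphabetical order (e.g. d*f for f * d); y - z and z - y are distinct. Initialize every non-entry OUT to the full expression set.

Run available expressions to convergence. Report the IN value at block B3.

Converged values:
  B0:   IN={}   OUT={}
  B1:   IN={}   OUT={b+d}
  B2:   IN={}   OUT={a+b}
  B3:   IN={a+b}   OUT={a+b}
  B4:   IN={a+b}   OUT={a+b, a-a}
  B5:   IN={a+b, a-a}   OUT={e+f}

Merge at B3: IN[B3] = OUT[B2] = {a+b}

Answer: {a+b}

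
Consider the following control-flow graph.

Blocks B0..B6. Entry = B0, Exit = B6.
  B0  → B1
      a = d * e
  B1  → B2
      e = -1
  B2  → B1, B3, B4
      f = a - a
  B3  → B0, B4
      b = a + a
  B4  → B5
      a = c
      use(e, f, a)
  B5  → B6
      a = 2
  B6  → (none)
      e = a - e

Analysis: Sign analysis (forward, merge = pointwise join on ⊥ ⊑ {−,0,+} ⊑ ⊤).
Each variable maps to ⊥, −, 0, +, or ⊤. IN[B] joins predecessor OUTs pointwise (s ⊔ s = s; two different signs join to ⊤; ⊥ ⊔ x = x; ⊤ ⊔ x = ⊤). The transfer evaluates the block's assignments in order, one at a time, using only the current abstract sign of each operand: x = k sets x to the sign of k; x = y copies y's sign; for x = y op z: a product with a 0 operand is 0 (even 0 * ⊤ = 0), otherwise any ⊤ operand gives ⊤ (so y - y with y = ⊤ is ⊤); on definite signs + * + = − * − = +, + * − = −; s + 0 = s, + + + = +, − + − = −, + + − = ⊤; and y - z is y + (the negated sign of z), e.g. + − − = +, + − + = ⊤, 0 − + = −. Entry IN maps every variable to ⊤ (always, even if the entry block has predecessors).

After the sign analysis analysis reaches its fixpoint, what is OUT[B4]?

Fixpoint table:
  B0: | IN=(all ⊤) | OUT=(all ⊤)
  B1: | IN=(all ⊤) | OUT={e:-; rest ⊤}
  B2: | IN={e:-; rest ⊤} | OUT={e:-; rest ⊤}
  B3: | IN={e:-; rest ⊤} | OUT={e:-; rest ⊤}
  B4: | IN={e:-; rest ⊤} | OUT={e:-; rest ⊤}
  B5: | IN={e:-; rest ⊤} | OUT={a:+, e:-; rest ⊤}
  B6: | IN={a:+, e:-; rest ⊤} | OUT={a:+, e:+; rest ⊤}

Merge at B4: IN[B4] = OUT[B2] ⊔ OUT[B3] = {a: ⊤, b: ⊤, c: ⊤, d: ⊤, e: -, f: ⊤}
Applying B4's transfer function to that IN value gives OUT[B4] (row B4 above).

Answer: {a: ⊤, b: ⊤, c: ⊤, d: ⊤, e: -, f: ⊤}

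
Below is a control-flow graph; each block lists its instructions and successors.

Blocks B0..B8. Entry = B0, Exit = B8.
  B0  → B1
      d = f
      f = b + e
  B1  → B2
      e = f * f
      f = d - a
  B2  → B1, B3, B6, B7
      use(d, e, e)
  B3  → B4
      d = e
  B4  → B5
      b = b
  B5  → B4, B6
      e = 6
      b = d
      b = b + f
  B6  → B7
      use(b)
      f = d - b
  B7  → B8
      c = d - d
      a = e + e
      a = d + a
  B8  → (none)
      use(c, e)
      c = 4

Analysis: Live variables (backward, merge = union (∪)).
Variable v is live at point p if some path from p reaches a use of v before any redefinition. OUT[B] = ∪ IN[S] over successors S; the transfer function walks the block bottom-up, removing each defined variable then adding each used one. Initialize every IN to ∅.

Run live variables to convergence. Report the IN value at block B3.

Answer: {b, e, f}

Working:
Converged values:
  B0: | IN={a, b, e, f} | OUT={a, b, d, f}
  B1: | IN={a, b, d, f} | OUT={a, b, d, e, f}
  B2: | IN={a, b, d, e, f} | OUT={a, b, d, e, f}
  B3: | IN={b, e, f} | OUT={b, d, f}
  B4: | IN={b, d, f} | OUT={d, f}
  B5: | IN={d, f} | OUT={b, d, e, f}
  B6: | IN={b, d, e} | OUT={d, e}
  B7: | IN={d, e} | OUT={c, e}
  B8: | IN={c, e} | OUT={}

Merge at B3: OUT[B3] = IN[B4] = {b, d, f}
Applying B3's transfer function to that OUT value gives IN[B3] (row B3 above).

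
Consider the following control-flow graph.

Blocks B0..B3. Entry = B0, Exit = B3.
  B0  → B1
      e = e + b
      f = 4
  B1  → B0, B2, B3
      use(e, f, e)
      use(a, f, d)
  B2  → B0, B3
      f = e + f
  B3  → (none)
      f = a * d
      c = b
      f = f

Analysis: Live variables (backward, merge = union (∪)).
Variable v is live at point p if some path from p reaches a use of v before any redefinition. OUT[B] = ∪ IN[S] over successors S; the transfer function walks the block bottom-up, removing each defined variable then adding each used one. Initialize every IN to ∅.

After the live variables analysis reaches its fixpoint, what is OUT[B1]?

Answer: {a, b, d, e, f}

Derivation:
Converged values:
  B0: | IN={a, b, d, e} | OUT={a, b, d, e, f}
  B1: | IN={a, b, d, e, f} | OUT={a, b, d, e, f}
  B2: | IN={a, b, d, e, f} | OUT={a, b, d, e}
  B3: | IN={a, b, d} | OUT={}

Merge at B1: OUT[B1] = IN[B0] ⊔ IN[B2] ⊔ IN[B3] = {a, b, d, e, f}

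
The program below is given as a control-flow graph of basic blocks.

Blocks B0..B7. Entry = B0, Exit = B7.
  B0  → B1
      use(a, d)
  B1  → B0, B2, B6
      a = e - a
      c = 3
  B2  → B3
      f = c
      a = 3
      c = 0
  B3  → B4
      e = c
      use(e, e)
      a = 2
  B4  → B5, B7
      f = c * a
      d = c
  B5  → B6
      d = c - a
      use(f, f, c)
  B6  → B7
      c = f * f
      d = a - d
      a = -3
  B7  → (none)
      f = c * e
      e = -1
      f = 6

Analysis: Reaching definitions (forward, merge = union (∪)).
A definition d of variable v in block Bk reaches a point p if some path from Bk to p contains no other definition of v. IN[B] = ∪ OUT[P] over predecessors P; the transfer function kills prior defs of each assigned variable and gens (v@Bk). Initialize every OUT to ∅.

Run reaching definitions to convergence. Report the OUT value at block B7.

Converged values:
  B0:   IN={a@B1, c@B1}   OUT={a@B1, c@B1}
  B1:   IN={a@B1, c@B1}   OUT={a@B1, c@B1}
  B2:   IN={a@B1, c@B1}   OUT={a@B2, c@B2, f@B2}
  B3:   IN={a@B2, c@B2, f@B2}   OUT={a@B3, c@B2, e@B3, f@B2}
  B4:   IN={a@B3, c@B2, e@B3, f@B2}   OUT={a@B3, c@B2, d@B4, e@B3, f@B4}
  B5:   IN={a@B3, c@B2, d@B4, e@B3, f@B4}   OUT={a@B3, c@B2, d@B5, e@B3, f@B4}
  B6:   IN={a@B1, a@B3, c@B1, c@B2, d@B5, e@B3, f@B4}   OUT={a@B6, c@B6, d@B6, e@B3, f@B4}
  B7:   IN={a@B3, a@B6, c@B2, c@B6, d@B4, d@B6, e@B3, f@B4}   OUT={a@B3, a@B6, c@B2, c@B6, d@B4, d@B6, e@B7, f@B7}

Merge at B7: IN[B7] = OUT[B4] ⊔ OUT[B6] = {a@B3, a@B6, c@B2, c@B6, d@B4, d@B6, e@B3, f@B4}
Applying B7's transfer function to that IN value gives OUT[B7] (row B7 above).

Answer: {a@B3, a@B6, c@B2, c@B6, d@B4, d@B6, e@B7, f@B7}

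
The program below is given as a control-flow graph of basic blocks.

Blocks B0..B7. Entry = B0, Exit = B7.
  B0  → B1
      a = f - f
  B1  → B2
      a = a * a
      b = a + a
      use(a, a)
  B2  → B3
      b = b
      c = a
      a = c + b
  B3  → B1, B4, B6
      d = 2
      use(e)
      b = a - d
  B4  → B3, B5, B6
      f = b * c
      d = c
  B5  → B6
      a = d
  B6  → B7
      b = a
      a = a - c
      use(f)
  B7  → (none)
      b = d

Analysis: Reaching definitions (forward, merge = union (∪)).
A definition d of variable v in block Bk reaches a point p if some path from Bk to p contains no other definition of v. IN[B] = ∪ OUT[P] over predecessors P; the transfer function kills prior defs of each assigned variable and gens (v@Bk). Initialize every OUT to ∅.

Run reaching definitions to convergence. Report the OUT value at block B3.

Answer: {a@B2, b@B3, c@B2, d@B3, f@B4}

Working:
Converged values:
  B0:   IN={}   OUT={a@B0}
  B1:   IN={a@B0, a@B2, b@B3, c@B2, d@B3, f@B4}   OUT={a@B1, b@B1, c@B2, d@B3, f@B4}
  B2:   IN={a@B1, b@B1, c@B2, d@B3, f@B4}   OUT={a@B2, b@B2, c@B2, d@B3, f@B4}
  B3:   IN={a@B2, b@B2, b@B3, c@B2, d@B3, d@B4, f@B4}   OUT={a@B2, b@B3, c@B2, d@B3, f@B4}
  B4:   IN={a@B2, b@B3, c@B2, d@B3, f@B4}   OUT={a@B2, b@B3, c@B2, d@B4, f@B4}
  B5:   IN={a@B2, b@B3, c@B2, d@B4, f@B4}   OUT={a@B5, b@B3, c@B2, d@B4, f@B4}
  B6:   IN={a@B2, a@B5, b@B3, c@B2, d@B3, d@B4, f@B4}   OUT={a@B6, b@B6, c@B2, d@B3, d@B4, f@B4}
  B7:   IN={a@B6, b@B6, c@B2, d@B3, d@B4, f@B4}   OUT={a@B6, b@B7, c@B2, d@B3, d@B4, f@B4}

Merge at B3: IN[B3] = OUT[B2] ⊔ OUT[B4] = {a@B2, b@B2, b@B3, c@B2, d@B3, d@B4, f@B4}
Applying B3's transfer function to that IN value gives OUT[B3] (row B3 above).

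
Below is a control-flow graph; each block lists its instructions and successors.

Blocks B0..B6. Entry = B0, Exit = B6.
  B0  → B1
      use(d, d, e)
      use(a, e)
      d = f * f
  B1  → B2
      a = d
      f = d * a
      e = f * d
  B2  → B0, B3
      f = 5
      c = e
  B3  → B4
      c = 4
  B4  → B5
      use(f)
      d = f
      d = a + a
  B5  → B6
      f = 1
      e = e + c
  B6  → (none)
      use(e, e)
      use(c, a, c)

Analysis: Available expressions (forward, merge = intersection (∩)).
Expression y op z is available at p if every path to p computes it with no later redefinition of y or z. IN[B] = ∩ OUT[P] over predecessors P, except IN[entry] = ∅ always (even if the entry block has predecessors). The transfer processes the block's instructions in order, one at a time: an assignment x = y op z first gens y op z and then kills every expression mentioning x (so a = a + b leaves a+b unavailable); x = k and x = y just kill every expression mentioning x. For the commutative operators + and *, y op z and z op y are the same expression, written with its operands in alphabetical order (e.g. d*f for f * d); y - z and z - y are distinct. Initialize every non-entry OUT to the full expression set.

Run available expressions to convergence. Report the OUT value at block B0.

Fixpoint table:
  B0:  IN={}  OUT={f*f}
  B1:  IN={f*f}  OUT={a*d, d*f}
  B2:  IN={a*d, d*f}  OUT={a*d}
  B3:  IN={a*d}  OUT={a*d}
  B4:  IN={a*d}  OUT={a+a}
  B5:  IN={a+a}  OUT={a+a}
  B6:  IN={a+a}  OUT={a+a}

Merge at B0 (entry node, so the boundary value {} is joined with the incoming edge(s)): IN[B0] = {} ∩ OUT[B2] = {}
Applying B0's transfer function to that IN value gives OUT[B0] (row B0 above).

Answer: {f*f}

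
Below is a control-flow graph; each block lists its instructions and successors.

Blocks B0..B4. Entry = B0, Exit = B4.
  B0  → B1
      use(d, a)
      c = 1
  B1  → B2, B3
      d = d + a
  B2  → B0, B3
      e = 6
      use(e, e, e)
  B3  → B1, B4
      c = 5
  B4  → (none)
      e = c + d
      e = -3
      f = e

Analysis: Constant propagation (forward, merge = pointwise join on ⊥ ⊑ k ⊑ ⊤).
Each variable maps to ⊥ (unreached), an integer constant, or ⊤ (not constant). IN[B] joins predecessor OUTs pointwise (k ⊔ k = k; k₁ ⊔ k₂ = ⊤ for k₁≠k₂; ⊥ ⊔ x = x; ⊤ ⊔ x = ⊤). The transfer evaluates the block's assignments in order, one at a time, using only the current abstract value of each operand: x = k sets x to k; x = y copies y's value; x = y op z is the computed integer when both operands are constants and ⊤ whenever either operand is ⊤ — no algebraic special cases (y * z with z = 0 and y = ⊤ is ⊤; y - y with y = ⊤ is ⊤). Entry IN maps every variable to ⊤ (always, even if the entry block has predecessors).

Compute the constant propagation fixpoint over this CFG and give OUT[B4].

Fixpoint table:
  B0:   IN=(all ⊤)   OUT={c:1; rest ⊤}
  B1:   IN=(all ⊤)   OUT=(all ⊤)
  B2:   IN=(all ⊤)   OUT={e:6; rest ⊤}
  B3:   IN=(all ⊤)   OUT={c:5; rest ⊤}
  B4:   IN={c:5; rest ⊤}   OUT={c:5, e:-3, f:-3; rest ⊤}

Merge at B4: IN[B4] = OUT[B3] = {a: ⊤, b: ⊤, c: 5, d: ⊤, e: ⊤, f: ⊤}
Applying B4's transfer function to that IN value gives OUT[B4] (row B4 above).

Answer: {a: ⊤, b: ⊤, c: 5, d: ⊤, e: -3, f: -3}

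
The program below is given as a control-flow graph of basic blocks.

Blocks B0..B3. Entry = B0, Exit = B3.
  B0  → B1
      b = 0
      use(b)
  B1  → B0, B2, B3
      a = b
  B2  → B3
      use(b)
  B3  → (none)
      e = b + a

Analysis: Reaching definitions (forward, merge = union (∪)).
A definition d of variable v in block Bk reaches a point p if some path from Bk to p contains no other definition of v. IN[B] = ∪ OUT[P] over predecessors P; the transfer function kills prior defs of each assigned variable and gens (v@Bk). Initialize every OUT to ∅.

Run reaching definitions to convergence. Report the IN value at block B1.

Converged values:
  B0: | IN={a@B1, b@B0} | OUT={a@B1, b@B0}
  B1: | IN={a@B1, b@B0} | OUT={a@B1, b@B0}
  B2: | IN={a@B1, b@B0} | OUT={a@B1, b@B0}
  B3: | IN={a@B1, b@B0} | OUT={a@B1, b@B0, e@B3}

Merge at B1: IN[B1] = OUT[B0] = {a@B1, b@B0}

Answer: {a@B1, b@B0}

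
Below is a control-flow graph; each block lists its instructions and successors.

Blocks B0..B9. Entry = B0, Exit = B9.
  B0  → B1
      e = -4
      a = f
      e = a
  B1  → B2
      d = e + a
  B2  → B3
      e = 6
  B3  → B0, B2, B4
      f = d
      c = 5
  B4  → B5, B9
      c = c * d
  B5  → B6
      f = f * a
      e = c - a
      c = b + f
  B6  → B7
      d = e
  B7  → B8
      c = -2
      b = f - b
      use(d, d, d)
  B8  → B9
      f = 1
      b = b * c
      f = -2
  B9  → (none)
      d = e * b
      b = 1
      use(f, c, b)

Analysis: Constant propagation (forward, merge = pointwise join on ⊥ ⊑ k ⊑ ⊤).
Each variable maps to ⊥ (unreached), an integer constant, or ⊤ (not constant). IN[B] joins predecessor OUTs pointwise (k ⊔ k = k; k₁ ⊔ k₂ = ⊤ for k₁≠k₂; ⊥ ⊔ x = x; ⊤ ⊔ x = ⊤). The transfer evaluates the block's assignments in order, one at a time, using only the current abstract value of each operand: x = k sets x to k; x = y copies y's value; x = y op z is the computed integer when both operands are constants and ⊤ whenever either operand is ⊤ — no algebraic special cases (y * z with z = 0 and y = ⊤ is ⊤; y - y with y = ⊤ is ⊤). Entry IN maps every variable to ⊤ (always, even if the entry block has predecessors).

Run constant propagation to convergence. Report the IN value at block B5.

Answer: {a: ⊤, b: ⊤, c: ⊤, d: ⊤, e: 6, f: ⊤}

Derivation:
Fixpoint table:
  B0: | IN=(all ⊤) | OUT=(all ⊤)
  B1: | IN=(all ⊤) | OUT=(all ⊤)
  B2: | IN=(all ⊤) | OUT={e:6; rest ⊤}
  B3: | IN={e:6; rest ⊤} | OUT={c:5, e:6; rest ⊤}
  B4: | IN={c:5, e:6; rest ⊤} | OUT={e:6; rest ⊤}
  B5: | IN={e:6; rest ⊤} | OUT=(all ⊤)
  B6: | IN=(all ⊤) | OUT=(all ⊤)
  B7: | IN=(all ⊤) | OUT={c:-2; rest ⊤}
  B8: | IN={c:-2; rest ⊤} | OUT={c:-2, f:-2; rest ⊤}
  B9: | IN=(all ⊤) | OUT={b:1; rest ⊤}

Merge at B5: IN[B5] = OUT[B4] = {a: ⊤, b: ⊤, c: ⊤, d: ⊤, e: 6, f: ⊤}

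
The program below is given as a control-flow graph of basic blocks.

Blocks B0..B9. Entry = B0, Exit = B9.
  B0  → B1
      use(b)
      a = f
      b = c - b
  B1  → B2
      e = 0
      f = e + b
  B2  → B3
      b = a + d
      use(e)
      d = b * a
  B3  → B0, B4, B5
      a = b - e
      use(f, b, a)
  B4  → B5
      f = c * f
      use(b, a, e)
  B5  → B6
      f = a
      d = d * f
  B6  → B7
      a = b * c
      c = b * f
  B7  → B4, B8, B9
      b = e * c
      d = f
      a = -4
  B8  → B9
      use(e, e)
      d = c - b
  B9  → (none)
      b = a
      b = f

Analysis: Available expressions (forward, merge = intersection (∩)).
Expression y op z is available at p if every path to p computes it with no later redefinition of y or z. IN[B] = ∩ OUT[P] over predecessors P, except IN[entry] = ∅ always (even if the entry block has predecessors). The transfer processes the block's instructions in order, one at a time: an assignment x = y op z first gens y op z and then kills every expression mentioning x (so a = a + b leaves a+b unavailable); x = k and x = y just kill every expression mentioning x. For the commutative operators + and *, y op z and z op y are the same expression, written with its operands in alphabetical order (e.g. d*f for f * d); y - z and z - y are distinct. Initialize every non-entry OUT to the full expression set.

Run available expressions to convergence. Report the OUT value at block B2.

Answer: {a*b}

Trace:
Converged values:
  B0:   IN={}   OUT={}
  B1:   IN={}   OUT={b+e}
  B2:   IN={b+e}   OUT={a*b}
  B3:   IN={a*b}   OUT={b-e}
  B4:   IN={}   OUT={}
  B5:   IN={}   OUT={}
  B6:   IN={}   OUT={b*f}
  B7:   IN={b*f}   OUT={c*e}
  B8:   IN={c*e}   OUT={c*e, c-b}
  B9:   IN={c*e}   OUT={c*e}

Merge at B2: IN[B2] = OUT[B1] = {b+e}
Applying B2's transfer function to that IN value gives OUT[B2] (row B2 above).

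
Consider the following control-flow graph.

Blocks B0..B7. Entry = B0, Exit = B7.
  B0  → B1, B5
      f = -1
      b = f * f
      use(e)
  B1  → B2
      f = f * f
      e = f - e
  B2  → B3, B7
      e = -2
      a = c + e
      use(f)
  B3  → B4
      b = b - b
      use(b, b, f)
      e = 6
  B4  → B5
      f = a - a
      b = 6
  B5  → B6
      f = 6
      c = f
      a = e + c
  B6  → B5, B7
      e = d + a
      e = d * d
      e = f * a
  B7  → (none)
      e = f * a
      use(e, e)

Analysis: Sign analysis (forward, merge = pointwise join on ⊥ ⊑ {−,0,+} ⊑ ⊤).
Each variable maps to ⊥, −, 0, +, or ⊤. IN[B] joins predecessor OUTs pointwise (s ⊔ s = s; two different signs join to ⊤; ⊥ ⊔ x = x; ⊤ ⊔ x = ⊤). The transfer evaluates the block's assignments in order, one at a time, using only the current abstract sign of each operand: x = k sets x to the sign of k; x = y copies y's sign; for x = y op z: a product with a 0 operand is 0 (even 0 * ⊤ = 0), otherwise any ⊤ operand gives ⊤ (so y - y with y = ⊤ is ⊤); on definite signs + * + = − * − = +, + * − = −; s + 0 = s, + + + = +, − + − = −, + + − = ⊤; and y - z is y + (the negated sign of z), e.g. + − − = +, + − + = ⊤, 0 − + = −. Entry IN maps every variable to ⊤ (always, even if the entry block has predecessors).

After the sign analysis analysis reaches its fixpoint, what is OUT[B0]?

Converged values:
  B0:   IN=(all ⊤)   OUT={b:+, f:-; rest ⊤}
  B1:   IN={b:+, f:-; rest ⊤}   OUT={b:+, f:+; rest ⊤}
  B2:   IN={b:+, f:+; rest ⊤}   OUT={b:+, e:-, f:+; rest ⊤}
  B3:   IN={b:+, e:-, f:+; rest ⊤}   OUT={e:+, f:+; rest ⊤}
  B4:   IN={e:+, f:+; rest ⊤}   OUT={b:+, e:+; rest ⊤}
  B5:   IN={b:+; rest ⊤}   OUT={b:+, c:+, f:+; rest ⊤}
  B6:   IN={b:+, c:+, f:+; rest ⊤}   OUT={b:+, c:+, f:+; rest ⊤}
  B7:   IN={b:+, f:+; rest ⊤}   OUT={b:+, f:+; rest ⊤}

B0 is the boundary node: IN[B0] = {a: ⊤, b: ⊤, c: ⊤, d: ⊤, e: ⊤, f: ⊤}
Applying B0's transfer function to that IN value gives OUT[B0] (row B0 above).

Answer: {a: ⊤, b: +, c: ⊤, d: ⊤, e: ⊤, f: -}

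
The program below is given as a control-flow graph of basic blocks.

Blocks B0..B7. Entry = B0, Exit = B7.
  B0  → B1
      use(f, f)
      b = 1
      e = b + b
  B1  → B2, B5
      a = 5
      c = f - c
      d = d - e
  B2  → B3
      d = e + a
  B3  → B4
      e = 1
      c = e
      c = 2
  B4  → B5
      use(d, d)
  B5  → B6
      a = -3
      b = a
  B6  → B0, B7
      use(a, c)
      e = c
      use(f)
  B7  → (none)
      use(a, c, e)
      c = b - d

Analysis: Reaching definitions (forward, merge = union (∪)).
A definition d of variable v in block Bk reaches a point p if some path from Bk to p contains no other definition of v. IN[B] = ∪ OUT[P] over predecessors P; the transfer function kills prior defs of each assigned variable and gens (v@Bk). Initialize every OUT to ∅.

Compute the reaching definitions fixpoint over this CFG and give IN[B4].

Fixpoint table:
  B0:  IN={a@B5, b@B5, c@B1, c@B3, d@B1, d@B2, e@B6}  OUT={a@B5, b@B0, c@B1, c@B3, d@B1, d@B2, e@B0}
  B1:  IN={a@B5, b@B0, c@B1, c@B3, d@B1, d@B2, e@B0}  OUT={a@B1, b@B0, c@B1, d@B1, e@B0}
  B2:  IN={a@B1, b@B0, c@B1, d@B1, e@B0}  OUT={a@B1, b@B0, c@B1, d@B2, e@B0}
  B3:  IN={a@B1, b@B0, c@B1, d@B2, e@B0}  OUT={a@B1, b@B0, c@B3, d@B2, e@B3}
  B4:  IN={a@B1, b@B0, c@B3, d@B2, e@B3}  OUT={a@B1, b@B0, c@B3, d@B2, e@B3}
  B5:  IN={a@B1, b@B0, c@B1, c@B3, d@B1, d@B2, e@B0, e@B3}  OUT={a@B5, b@B5, c@B1, c@B3, d@B1, d@B2, e@B0, e@B3}
  B6:  IN={a@B5, b@B5, c@B1, c@B3, d@B1, d@B2, e@B0, e@B3}  OUT={a@B5, b@B5, c@B1, c@B3, d@B1, d@B2, e@B6}
  B7:  IN={a@B5, b@B5, c@B1, c@B3, d@B1, d@B2, e@B6}  OUT={a@B5, b@B5, c@B7, d@B1, d@B2, e@B6}

Merge at B4: IN[B4] = OUT[B3] = {a@B1, b@B0, c@B3, d@B2, e@B3}

Answer: {a@B1, b@B0, c@B3, d@B2, e@B3}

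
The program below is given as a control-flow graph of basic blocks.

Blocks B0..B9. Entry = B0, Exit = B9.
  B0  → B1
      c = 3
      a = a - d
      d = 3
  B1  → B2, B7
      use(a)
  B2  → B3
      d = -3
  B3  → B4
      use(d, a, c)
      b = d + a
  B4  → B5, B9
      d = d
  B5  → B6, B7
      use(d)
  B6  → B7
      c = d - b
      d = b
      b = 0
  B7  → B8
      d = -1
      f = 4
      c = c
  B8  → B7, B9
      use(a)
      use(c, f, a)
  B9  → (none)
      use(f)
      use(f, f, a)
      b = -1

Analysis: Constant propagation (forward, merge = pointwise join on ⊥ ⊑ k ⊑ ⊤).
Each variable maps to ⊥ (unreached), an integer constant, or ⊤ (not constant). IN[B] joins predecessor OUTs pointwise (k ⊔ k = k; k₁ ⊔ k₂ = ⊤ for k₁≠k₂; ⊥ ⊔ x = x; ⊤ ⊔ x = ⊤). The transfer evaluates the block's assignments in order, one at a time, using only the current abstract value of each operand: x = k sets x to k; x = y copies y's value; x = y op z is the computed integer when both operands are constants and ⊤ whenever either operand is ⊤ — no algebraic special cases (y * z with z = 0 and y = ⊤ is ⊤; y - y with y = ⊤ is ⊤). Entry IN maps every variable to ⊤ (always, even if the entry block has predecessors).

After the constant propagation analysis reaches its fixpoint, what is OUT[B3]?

Converged values:
  B0:  IN=(all ⊤)  OUT={c:3, d:3; rest ⊤}
  B1:  IN={c:3, d:3; rest ⊤}  OUT={c:3, d:3; rest ⊤}
  B2:  IN={c:3, d:3; rest ⊤}  OUT={c:3, d:-3; rest ⊤}
  B3:  IN={c:3, d:-3; rest ⊤}  OUT={c:3, d:-3; rest ⊤}
  B4:  IN={c:3, d:-3; rest ⊤}  OUT={c:3, d:-3; rest ⊤}
  B5:  IN={c:3, d:-3; rest ⊤}  OUT={c:3, d:-3; rest ⊤}
  B6:  IN={c:3, d:-3; rest ⊤}  OUT={b:0; rest ⊤}
  B7:  IN=(all ⊤)  OUT={d:-1, f:4; rest ⊤}
  B8:  IN={d:-1, f:4; rest ⊤}  OUT={d:-1, f:4; rest ⊤}
  B9:  IN=(all ⊤)  OUT={b:-1; rest ⊤}

Merge at B3: IN[B3] = OUT[B2] = {a: ⊤, b: ⊤, c: 3, d: -3, e: ⊤, f: ⊤}
Applying B3's transfer function to that IN value gives OUT[B3] (row B3 above).

Answer: {a: ⊤, b: ⊤, c: 3, d: -3, e: ⊤, f: ⊤}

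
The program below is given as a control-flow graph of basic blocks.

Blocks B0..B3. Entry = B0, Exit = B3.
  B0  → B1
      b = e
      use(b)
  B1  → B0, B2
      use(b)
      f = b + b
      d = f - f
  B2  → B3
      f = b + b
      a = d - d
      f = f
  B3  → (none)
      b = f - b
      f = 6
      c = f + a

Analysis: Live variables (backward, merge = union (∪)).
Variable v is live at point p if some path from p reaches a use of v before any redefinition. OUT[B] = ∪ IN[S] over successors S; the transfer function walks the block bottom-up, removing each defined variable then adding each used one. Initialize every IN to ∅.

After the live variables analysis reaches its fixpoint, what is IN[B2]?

Answer: {b, d}

Derivation:
Fixpoint table:
  B0:  IN={e}  OUT={b, e}
  B1:  IN={b, e}  OUT={b, d, e}
  B2:  IN={b, d}  OUT={a, b, f}
  B3:  IN={a, b, f}  OUT={}

Merge at B2: OUT[B2] = IN[B3] = {a, b, f}
Applying B2's transfer function to that OUT value gives IN[B2] (row B2 above).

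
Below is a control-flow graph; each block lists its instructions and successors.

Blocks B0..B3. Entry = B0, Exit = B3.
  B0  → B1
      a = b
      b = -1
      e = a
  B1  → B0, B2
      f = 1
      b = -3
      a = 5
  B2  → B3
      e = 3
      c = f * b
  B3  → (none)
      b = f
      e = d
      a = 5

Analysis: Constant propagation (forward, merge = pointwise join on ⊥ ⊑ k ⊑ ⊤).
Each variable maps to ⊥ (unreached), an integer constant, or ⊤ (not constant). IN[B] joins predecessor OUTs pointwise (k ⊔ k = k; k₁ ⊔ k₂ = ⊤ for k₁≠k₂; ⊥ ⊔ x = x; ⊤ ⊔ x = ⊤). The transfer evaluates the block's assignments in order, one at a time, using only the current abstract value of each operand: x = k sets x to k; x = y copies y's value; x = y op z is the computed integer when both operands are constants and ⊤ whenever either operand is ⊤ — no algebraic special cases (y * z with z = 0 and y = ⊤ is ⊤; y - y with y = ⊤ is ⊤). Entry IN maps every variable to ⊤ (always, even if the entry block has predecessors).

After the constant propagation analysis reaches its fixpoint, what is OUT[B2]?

Per-block solution:
  B0:  IN=(all ⊤)  OUT={b:-1; rest ⊤}
  B1:  IN={b:-1; rest ⊤}  OUT={a:5, b:-3, f:1; rest ⊤}
  B2:  IN={a:5, b:-3, f:1; rest ⊤}  OUT={a:5, b:-3, c:-3, e:3, f:1; rest ⊤}
  B3:  IN={a:5, b:-3, c:-3, e:3, f:1; rest ⊤}  OUT={a:5, b:1, c:-3, f:1; rest ⊤}

Merge at B2: IN[B2] = OUT[B1] = {a: 5, b: -3, c: ⊤, d: ⊤, e: ⊤, f: 1}
Applying B2's transfer function to that IN value gives OUT[B2] (row B2 above).

Answer: {a: 5, b: -3, c: -3, d: ⊤, e: 3, f: 1}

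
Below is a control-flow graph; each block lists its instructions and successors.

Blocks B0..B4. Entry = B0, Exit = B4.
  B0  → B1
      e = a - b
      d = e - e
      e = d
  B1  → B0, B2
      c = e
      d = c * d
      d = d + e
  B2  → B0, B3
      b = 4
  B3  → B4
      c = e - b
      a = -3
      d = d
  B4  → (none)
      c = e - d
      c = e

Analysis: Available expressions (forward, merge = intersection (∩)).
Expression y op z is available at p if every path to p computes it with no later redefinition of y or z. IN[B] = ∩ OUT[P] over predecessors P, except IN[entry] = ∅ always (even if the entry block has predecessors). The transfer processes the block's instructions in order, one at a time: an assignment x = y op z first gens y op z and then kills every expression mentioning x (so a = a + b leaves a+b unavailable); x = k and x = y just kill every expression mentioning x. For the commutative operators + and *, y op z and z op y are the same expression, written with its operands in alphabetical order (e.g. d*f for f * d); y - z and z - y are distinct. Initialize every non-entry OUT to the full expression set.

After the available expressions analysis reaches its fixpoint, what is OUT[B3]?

Converged values:
  B0:   IN={}   OUT={a-b}
  B1:   IN={a-b}   OUT={a-b}
  B2:   IN={a-b}   OUT={}
  B3:   IN={}   OUT={e-b}
  B4:   IN={e-b}   OUT={e-b, e-d}

Merge at B3: IN[B3] = OUT[B2] = {}
Applying B3's transfer function to that IN value gives OUT[B3] (row B3 above).

Answer: {e-b}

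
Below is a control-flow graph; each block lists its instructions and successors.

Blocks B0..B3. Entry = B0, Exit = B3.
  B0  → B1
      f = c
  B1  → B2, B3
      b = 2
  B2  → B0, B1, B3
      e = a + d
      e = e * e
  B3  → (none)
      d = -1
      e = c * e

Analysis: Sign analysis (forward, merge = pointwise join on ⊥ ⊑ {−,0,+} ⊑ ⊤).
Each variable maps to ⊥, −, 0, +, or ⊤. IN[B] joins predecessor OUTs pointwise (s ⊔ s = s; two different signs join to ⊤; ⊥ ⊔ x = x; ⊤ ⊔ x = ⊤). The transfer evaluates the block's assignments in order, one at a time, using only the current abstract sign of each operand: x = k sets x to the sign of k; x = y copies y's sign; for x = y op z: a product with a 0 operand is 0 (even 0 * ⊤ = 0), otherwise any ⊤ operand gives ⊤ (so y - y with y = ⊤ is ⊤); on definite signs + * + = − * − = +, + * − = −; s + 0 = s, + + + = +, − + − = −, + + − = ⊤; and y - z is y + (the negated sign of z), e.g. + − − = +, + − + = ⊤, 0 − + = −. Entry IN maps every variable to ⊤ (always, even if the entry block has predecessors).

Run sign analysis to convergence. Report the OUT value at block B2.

Fixpoint table:
  B0: | IN=(all ⊤) | OUT=(all ⊤)
  B1: | IN=(all ⊤) | OUT={b:+; rest ⊤}
  B2: | IN={b:+; rest ⊤} | OUT={b:+; rest ⊤}
  B3: | IN={b:+; rest ⊤} | OUT={b:+, d:-; rest ⊤}

Merge at B2: IN[B2] = OUT[B1] = {a: ⊤, b: +, c: ⊤, d: ⊤, e: ⊤, f: ⊤}
Applying B2's transfer function to that IN value gives OUT[B2] (row B2 above).

Answer: {a: ⊤, b: +, c: ⊤, d: ⊤, e: ⊤, f: ⊤}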